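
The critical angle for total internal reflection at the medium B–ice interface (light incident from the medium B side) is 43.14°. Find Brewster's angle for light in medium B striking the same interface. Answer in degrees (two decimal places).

θ_B ≈ 34.36°

At the critical angle sin θ_c = n₂/n₁, giving n₂/n₁ = sin 43.14° = 0.6838.
Then tan θ_B = n₂/n₁ = 0.6838, so θ_B = arctan 0.6838 = 34.36°.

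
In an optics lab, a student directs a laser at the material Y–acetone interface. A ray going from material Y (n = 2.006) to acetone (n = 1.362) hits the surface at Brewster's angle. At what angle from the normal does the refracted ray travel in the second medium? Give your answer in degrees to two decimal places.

θ_t ≈ 55.82°

First find Brewster's angle: tan θ_B = 1.362/2.006 = 0.6790, giving θ_B = 34.18°.
The refracted ray is perpendicular to the reflected ray, so θ_t = 90° − θ_B = 55.82°.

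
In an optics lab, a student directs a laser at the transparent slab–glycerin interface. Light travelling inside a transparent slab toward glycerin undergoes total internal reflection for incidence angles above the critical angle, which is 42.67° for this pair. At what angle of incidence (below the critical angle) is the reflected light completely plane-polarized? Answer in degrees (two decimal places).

θ_B ≈ 34.13°

sin θ_c = n₂/n₁, so n₂/n₁ = sin 42.67° = 0.6778.
Brewster: tan θ_B = n₂/n₁ = 0.6778.
θ_B = arctan(0.6778) = 34.13°.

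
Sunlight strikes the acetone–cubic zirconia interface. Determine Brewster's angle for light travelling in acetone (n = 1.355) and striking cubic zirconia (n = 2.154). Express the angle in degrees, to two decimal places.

The reflected p-component vanishes when tan θ_B = n₂/n₁.
Brewster's condition: tan θ_B = n₂/n₁ = 2.154/1.355 = 1.5897.
So θ_B = arctan 1.5897 = 57.83°.

θ_B ≈ 57.83°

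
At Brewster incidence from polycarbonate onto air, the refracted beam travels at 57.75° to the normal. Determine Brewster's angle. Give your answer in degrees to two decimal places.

At Brewster's angle the reflected and refracted rays are perpendicular, so θ_B + θ_t = 90°.
θ_B = 90° − 57.75° = 32.25°.

θ_B ≈ 32.25°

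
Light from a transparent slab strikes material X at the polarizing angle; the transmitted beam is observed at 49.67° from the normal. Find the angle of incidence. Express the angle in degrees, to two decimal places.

Brewster's condition makes the reflected and refracted beams perpendicular: θ_B + θ_t = 90°.
So θ_B = 90° − θ_t = 90° − 49.67° = 40.33°.

θ_B ≈ 40.33°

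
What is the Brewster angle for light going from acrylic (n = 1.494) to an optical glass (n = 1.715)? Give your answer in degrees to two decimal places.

Brewster's condition: tan θ_B = n₂/n₁ = 1.715/1.494 = 1.1479.
θ_B = arctan(1.1479) = 48.94°.

θ_B ≈ 48.94°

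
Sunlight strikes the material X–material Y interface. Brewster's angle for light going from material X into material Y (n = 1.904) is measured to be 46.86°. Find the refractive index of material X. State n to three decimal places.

At Brewster's angle, tan θ_B = n₂/n₁ with n₁ on the incident side (material X) and n₂ on the transmitted side (material Y).
n₁ = n₂ / tan θ_B = 1.904 / tan 46.86° = 1.784.

n ≈ 1.784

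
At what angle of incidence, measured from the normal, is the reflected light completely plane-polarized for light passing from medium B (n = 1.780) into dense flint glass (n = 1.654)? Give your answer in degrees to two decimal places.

Brewster's condition: tan θ_B = n₂/n₁ = 1.654/1.780 = 0.9292.
So θ_B = arctan 0.9292 = 42.90°.

θ_B ≈ 42.90°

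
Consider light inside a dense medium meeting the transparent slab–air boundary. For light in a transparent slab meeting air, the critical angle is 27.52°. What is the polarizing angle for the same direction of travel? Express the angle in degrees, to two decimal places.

sin θ_c = n₂/n₁, so n₂/n₁ = sin 27.52° = 0.4621.
Brewster: tan θ_B = n₂/n₁ = 0.4621.
θ_B = arctan(0.4621) = 24.80°.

θ_B ≈ 24.80°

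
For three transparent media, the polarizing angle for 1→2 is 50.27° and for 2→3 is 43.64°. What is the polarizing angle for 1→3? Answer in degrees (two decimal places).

θ_B ≈ 48.93°

tan θ_B(1→2) = n₂/n₁ = tan 50.27° = 1.2032.
tan θ_B(2→3) = n₃/n₂ = tan 43.64° = 0.9536.
So n₃/n₁ = (n₂/n₁)(n₃/n₂) = 1.2032 × 0.9536 = 1.1474.
θ_B(1→3) = arctan(1.1474) = 48.93°.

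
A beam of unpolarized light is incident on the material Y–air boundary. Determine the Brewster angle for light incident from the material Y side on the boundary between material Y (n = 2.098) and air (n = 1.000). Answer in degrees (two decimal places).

Here n₂/n₁ = 1.000/2.098 = 0.4766, and Brewster's law gives tan θ_B = n₂/n₁.
So θ_B = arctan 0.4766 = 25.48°.

θ_B ≈ 25.48°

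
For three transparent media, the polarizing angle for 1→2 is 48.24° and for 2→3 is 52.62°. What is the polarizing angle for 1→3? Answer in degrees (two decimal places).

θ_B ≈ 55.70°

tan θ_B(1→2) = n₂/n₁ = tan 48.24° = 1.1200.
tan θ_B(2→3) = n₃/n₂ = tan 52.62° = 1.3089.
So n₃/n₁ = (n₂/n₁)(n₃/n₂) = 1.1200 × 1.3089 = 1.4660.
θ_B(1→3) = arctan(1.4660) = 55.70°.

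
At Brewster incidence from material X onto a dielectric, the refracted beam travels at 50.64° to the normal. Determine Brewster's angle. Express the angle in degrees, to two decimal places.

Brewster's condition makes the reflected and refracted beams perpendicular: θ_B + θ_t = 90°.
θ_B = 90° − 50.64° = 39.36°.

θ_B ≈ 39.36°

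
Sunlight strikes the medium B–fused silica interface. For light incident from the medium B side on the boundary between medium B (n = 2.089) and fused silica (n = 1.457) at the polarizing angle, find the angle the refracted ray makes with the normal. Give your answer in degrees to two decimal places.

θ_B = arctan(n₂/n₁) = arctan(1.457/2.089) = 34.89°.
At Brewster's angle the reflected and refracted rays are perpendicular, so θ_t = 90° − θ_B = 90° − 34.89° = 55.11°.

θ_t ≈ 55.11°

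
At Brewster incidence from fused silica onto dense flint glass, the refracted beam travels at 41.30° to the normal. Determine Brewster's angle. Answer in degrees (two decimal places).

Brewster's condition makes the reflected and refracted beams perpendicular: θ_B + θ_t = 90°.
θ_B = 90° − 41.30° = 48.70°.

θ_B ≈ 48.70°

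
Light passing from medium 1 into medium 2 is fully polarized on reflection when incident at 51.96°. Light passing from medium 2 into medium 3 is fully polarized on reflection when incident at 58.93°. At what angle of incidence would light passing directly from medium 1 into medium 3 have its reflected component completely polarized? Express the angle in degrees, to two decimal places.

n₂/n₁ = tan 51.96° = 1.2781 and n₃/n₂ = tan 58.93° = 1.6597.
n₃/n₁ = 2.1212. Then tan θ_B(1→3) = n₃/n₁, so θ_B(1→3) = arctan(2.1212) = 64.76°.

θ_B ≈ 64.76°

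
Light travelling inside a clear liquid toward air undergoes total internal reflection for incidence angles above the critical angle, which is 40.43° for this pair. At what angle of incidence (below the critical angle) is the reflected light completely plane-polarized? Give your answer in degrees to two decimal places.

sin θ_c = n₂/n₁, so n₂/n₁ = sin 40.43° = 0.6485.
Brewster: tan θ_B = n₂/n₁ = 0.6485.
θ_B = arctan(0.6485) = 32.96°.

θ_B ≈ 32.96°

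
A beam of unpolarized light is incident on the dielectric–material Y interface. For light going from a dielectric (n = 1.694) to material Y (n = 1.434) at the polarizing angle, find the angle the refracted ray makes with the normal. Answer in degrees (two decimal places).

θ_t ≈ 49.75°

θ_B = arctan(n₂/n₁) = arctan(1.434/1.694) = 40.25°.
Since θ_B + θ_t = 90° at Brewster incidence, θ_t = 90° − 40.25° = 49.75°.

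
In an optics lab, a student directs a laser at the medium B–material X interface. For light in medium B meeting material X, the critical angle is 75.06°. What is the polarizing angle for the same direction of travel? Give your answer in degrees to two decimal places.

sin θ_c = n₂/n₁, so n₂/n₁ = sin 75.06° = 0.9662.
Brewster: tan θ_B = n₂/n₁ = 0.9662.
θ_B = arctan(0.9662) = 44.02°.

θ_B ≈ 44.02°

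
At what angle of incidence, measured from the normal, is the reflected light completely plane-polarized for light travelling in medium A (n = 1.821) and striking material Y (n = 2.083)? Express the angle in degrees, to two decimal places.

Here n₂/n₁ = 2.083/1.821 = 1.1439, and Brewster's law gives tan θ_B = n₂/n₁.
θ_B = arctan(1.1439) = 48.84°.

θ_B ≈ 48.84°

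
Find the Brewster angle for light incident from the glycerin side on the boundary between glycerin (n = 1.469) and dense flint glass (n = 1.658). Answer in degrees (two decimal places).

θ_B ≈ 48.46°

The reflected p-component vanishes when tan θ_B = n₂/n₁.
tan θ_B = n₂/n₁ = 1.658/1.469 = 1.1287. Taking the arctangent, θ_B = 48.46°.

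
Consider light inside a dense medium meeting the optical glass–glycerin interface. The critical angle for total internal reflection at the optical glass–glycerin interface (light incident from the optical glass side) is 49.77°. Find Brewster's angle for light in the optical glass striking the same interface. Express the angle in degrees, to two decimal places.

At the critical angle sin θ_c = n₂/n₁, giving n₂/n₁ = sin 49.77° = 0.7635.
Then tan θ_B = n₂/n₁ = 0.7635, so θ_B = arctan 0.7635 = 37.36°.

θ_B ≈ 37.36°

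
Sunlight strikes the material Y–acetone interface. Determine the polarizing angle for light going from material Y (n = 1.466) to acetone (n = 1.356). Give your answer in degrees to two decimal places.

θ_B ≈ 42.77°

At Brewster's angle the reflected and refracted rays are perpendicular, which with Snell's law gives tan θ_B = n₂/n₁.
tan θ_B = n₂/n₁ = 1.356/1.466 = 0.9250.
θ_B = arctan(0.9250) = 42.77°.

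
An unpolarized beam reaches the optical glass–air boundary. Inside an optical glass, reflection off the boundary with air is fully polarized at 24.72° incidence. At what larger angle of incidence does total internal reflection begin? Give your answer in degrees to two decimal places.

From Brewster, n₂/n₁ = tan θ_B = tan 24.72° = 0.4604.
Then sin θ_c = n₂/n₁ = 0.4604, so θ_c = arcsin 0.4604 = 27.41°.

θ_c ≈ 27.41°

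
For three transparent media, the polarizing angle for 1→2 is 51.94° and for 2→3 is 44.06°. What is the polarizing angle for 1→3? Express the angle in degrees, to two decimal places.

θ_B ≈ 51.02°

Each Brewster angle gives a ratio: n₂/n₁ = tan 51.94° = 1.2772, n₃/n₂ = tan 44.06° = 0.9677.
n₃/n₁ = 1.2359. Then tan θ_B(1→3) = n₃/n₁, so θ_B(1→3) = arctan(1.2359) = 51.02°.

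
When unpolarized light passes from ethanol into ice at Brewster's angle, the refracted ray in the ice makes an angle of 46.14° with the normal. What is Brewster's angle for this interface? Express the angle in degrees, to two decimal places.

θ_B ≈ 43.86°

Since the reflected and refracted rays are at right angles at the polarizing angle, θ_B + θ_t = 90°.
So θ_B = 90° − θ_t = 90° − 46.14° = 43.86°.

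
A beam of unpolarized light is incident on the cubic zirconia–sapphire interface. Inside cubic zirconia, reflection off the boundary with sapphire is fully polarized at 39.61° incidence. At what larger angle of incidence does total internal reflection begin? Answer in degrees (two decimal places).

θ_c ≈ 55.85°

tan θ_B = n₂/n₁ = tan 39.61° = 0.8276.
Total internal reflection: sin θ_c = n₂/n₁ = 0.8276.
θ_c = arcsin(0.8276) = 55.85°.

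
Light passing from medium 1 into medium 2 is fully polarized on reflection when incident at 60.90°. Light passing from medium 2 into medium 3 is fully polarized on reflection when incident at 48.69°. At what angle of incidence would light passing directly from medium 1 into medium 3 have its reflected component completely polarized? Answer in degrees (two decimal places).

θ_B ≈ 63.93°

Each Brewster angle gives a ratio: n₂/n₁ = tan 60.90° = 1.7966, n₃/n₂ = tan 48.69° = 1.1379.
So n₃/n₁ = (n₂/n₁)(n₃/n₂) = 1.7966 × 1.1379 = 2.0444.
θ_B(1→3) = arctan(2.0444) = 63.93°.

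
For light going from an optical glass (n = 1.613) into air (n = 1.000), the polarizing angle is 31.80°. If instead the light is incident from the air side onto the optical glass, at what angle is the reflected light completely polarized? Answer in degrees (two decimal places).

The two Brewster angles are complementary: θ_B' = 90° − θ_B = 90° − 31.80° = 58.20°.

θ_B' ≈ 58.20°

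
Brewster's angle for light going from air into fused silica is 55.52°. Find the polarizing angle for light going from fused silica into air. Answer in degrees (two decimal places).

tan θ_B' = n₁/n₂ = 1/tan θ_B, so θ_B' = 90° − θ_B.
θ_B' = 90° − 55.52° = 34.48°.

θ_B' ≈ 34.48°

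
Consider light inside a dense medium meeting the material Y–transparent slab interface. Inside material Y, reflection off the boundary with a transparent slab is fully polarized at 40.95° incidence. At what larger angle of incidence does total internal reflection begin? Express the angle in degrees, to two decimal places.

From Brewster, n₂/n₁ = tan θ_B = tan 40.95° = 0.8678.
Then sin θ_c = n₂/n₁ = 0.8678, so θ_c = arcsin 0.8678 = 60.20°.

θ_c ≈ 60.20°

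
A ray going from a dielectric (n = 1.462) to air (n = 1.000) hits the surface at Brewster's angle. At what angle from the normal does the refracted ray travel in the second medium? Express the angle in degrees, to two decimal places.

θ_t ≈ 55.63°

tan θ_B = n₂/n₁ = 1.000/1.462 = 0.6840, so θ_B = 34.37°.
Since θ_B + θ_t = 90° at Brewster incidence, θ_t = 90° − 34.37° = 55.63°.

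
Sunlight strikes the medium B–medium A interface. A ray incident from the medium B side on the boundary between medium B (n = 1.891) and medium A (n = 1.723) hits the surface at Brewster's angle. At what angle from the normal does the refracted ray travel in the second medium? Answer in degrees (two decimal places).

θ_t ≈ 47.66°

First find Brewster's angle: tan θ_B = 1.723/1.891 = 0.9112, giving θ_B = 42.34°.
The refracted ray is perpendicular to the reflected ray, so θ_t = 90° − θ_B = 47.66°.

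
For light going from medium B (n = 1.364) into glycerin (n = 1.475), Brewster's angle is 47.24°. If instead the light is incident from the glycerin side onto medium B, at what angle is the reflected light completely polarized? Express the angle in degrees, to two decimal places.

The two Brewster angles are complementary: θ_B' = 90° − θ_B = 90° − 47.24° = 42.76°.

θ_B' ≈ 42.76°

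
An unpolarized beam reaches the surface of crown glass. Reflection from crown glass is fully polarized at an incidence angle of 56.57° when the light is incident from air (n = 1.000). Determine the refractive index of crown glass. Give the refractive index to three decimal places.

Brewster's law: tan θ_B = n₂/n₁ (light incident in air, refracted into crown glass).
n₂ = n₁ tan θ_B = 1.000 × tan 56.57° = 1.515.

n ≈ 1.515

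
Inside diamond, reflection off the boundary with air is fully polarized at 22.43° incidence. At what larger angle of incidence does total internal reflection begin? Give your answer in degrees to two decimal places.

θ_c ≈ 24.38°

From Brewster, n₂/n₁ = tan θ_B = tan 22.43° = 0.4128.
Then sin θ_c = n₂/n₁ = 0.4128, so θ_c = arcsin 0.4128 = 24.38°.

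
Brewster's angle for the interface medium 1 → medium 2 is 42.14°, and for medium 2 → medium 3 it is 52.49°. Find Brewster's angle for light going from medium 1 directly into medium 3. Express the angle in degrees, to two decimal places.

θ_B ≈ 49.69°

n₂/n₁ = tan 42.14° = 0.9048 and n₃/n₂ = tan 52.49° = 1.3028.
So n₃/n₁ = (n₂/n₁)(n₃/n₂) = 0.9048 × 1.3028 = 1.1788.
θ_B(1→3) = arctan(1.1788) = 49.69°.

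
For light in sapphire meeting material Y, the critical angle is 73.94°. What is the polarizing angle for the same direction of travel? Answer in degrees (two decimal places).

n₂/n₁ = sin θ_c = sin 73.94° = 0.9610.
tan θ_B equals the same ratio, so θ_B = arctan(0.9610) = 43.86°.

θ_B ≈ 43.86°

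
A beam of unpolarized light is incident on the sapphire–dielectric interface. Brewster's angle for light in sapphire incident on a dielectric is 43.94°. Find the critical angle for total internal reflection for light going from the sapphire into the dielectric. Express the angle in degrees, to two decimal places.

θ_c ≈ 74.51°

n₂/n₁ = tan 43.94° = 0.9637; the critical angle satisfies sin θ_c = n₂/n₁.
θ_c = arcsin(0.9637) = 74.51°.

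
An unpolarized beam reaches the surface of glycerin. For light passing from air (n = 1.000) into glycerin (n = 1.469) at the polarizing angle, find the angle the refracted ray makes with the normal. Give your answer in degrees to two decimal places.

θ_t ≈ 34.24°

tan θ_B = n₂/n₁ = 1.469/1.000 = 1.4690, so θ_B = 55.76°.
At Brewster's angle the reflected and refracted rays are perpendicular, so θ_t = 90° − θ_B = 90° − 55.76° = 34.24°.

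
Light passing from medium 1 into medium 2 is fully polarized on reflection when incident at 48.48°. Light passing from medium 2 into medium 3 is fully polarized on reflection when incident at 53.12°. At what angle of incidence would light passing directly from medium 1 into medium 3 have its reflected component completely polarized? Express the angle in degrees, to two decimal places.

n₂/n₁ = tan 48.48° = 1.1295 and n₃/n₂ = tan 53.12° = 1.3328.
Multiplying, n₃/n₁ = 1.1295 × 1.3328 = 1.5054, and θ_B(1→3) = arctan 1.5054 = 56.41°.

θ_B ≈ 56.41°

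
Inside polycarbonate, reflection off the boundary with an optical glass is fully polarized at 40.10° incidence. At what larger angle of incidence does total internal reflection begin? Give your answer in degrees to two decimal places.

tan θ_B = n₂/n₁ = tan 40.10° = 0.8421.
Total internal reflection: sin θ_c = n₂/n₁ = 0.8421.
θ_c = arcsin(0.8421) = 57.36°.

θ_c ≈ 57.36°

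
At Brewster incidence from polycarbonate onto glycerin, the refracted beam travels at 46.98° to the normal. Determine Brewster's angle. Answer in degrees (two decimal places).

θ_B ≈ 43.02°

Since the reflected and refracted rays are at right angles at the polarizing angle, θ_B + θ_t = 90°.
θ_B = 90° − 46.98° = 43.02°.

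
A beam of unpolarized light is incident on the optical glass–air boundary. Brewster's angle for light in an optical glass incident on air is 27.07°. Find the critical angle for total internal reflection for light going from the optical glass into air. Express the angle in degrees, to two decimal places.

tan θ_B = n₂/n₁ = tan 27.07° = 0.5111.
Total internal reflection: sin θ_c = n₂/n₁ = 0.5111.
θ_c = arcsin(0.5111) = 30.73°.

θ_c ≈ 30.73°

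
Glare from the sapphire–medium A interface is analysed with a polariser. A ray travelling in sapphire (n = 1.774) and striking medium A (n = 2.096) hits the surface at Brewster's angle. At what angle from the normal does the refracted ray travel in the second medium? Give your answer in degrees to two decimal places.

θ_B = arctan(n₂/n₁) = arctan(2.096/1.774) = 49.76°.
At Brewster's angle the reflected and refracted rays are perpendicular, so θ_t = 90° − θ_B = 90° − 49.76° = 40.24°.

θ_t ≈ 40.24°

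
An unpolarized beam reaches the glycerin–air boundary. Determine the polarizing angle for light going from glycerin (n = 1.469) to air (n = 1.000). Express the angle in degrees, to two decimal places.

θ_B ≈ 34.24°

Here n₂/n₁ = 1.000/1.469 = 0.6807, and Brewster's law gives tan θ_B = n₂/n₁.
So θ_B = arctan 0.6807 = 34.24°.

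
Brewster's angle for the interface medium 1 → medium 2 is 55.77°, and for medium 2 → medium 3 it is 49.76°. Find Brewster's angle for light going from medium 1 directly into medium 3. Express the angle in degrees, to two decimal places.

tan θ_B(1→2) = n₂/n₁ = tan 55.77° = 1.4698.
tan θ_B(2→3) = n₃/n₂ = tan 49.76° = 1.1817.
Multiplying, n₃/n₁ = 1.4698 × 1.1817 = 1.7368, and θ_B(1→3) = arctan 1.7368 = 60.07°.

θ_B ≈ 60.07°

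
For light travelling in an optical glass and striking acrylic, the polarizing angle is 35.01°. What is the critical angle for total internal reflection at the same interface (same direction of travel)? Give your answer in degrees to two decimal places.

θ_c ≈ 44.46°

From Brewster, n₂/n₁ = tan θ_B = tan 35.01° = 0.7005.
Then sin θ_c = n₂/n₁ = 0.7005, so θ_c = arcsin 0.7005 = 44.46°.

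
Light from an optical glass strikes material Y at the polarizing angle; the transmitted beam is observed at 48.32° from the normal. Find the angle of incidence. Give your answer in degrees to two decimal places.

Brewster's condition makes the reflected and refracted beams perpendicular: θ_B + θ_t = 90°.
So θ_B = 90° − θ_t = 90° − 48.32° = 41.68°.

θ_B ≈ 41.68°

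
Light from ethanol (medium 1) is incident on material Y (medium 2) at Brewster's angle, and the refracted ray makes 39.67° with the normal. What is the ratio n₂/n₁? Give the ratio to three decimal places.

n₂/n₁ ≈ 1.206

θ_B + θ_t = 90°, so θ_B = 90° − 39.67° = 50.33°.
tan θ_B = n₂/n₁, so n₂/n₁ = tan 50.33° = 1.206.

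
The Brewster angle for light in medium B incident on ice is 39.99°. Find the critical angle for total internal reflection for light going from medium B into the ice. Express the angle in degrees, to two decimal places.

From Brewster, n₂/n₁ = tan θ_B = tan 39.99° = 0.8388.
Then sin θ_c = n₂/n₁ = 0.8388, so θ_c = arcsin 0.8388 = 57.01°.

θ_c ≈ 57.01°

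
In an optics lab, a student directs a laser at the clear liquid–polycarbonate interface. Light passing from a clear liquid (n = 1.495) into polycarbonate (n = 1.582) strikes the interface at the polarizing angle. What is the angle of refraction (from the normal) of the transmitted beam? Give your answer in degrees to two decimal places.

tan θ_B = n₂/n₁ = 1.582/1.495 = 1.0582, so θ_B = 46.62°.
Since θ_B + θ_t = 90° at Brewster incidence, θ_t = 90° − 46.62° = 43.38°.

θ_t ≈ 43.38°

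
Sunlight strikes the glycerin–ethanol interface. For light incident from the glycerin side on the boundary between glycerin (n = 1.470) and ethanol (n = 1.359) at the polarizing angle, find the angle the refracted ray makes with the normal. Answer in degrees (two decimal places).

θ_t ≈ 47.25°

tan θ_B = n₂/n₁ = 1.359/1.470 = 0.9245, so θ_B = 42.75°.
At Brewster's angle the reflected and refracted rays are perpendicular, so θ_t = 90° − θ_B = 90° − 42.75° = 47.25°.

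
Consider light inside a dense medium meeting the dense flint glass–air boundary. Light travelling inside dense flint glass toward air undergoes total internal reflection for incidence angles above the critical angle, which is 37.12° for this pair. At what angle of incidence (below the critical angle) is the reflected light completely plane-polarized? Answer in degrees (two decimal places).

sin θ_c = n₂/n₁, so n₂/n₁ = sin 37.12° = 0.6035.
Brewster: tan θ_B = n₂/n₁ = 0.6035.
θ_B = arctan(0.6035) = 31.11°.

θ_B ≈ 31.11°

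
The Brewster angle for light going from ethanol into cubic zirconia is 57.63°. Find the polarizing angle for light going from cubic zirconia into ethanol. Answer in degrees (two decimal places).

The two Brewster angles are complementary: θ_B' = 90° − θ_B = 90° − 57.63° = 32.37°.

θ_B' ≈ 32.37°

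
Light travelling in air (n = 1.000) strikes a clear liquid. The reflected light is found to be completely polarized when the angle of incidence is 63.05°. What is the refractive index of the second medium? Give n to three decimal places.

n ≈ 1.967

Brewster's law: tan θ_B = n₂/n₁ (light incident in air, refracted into a clear liquid).
n₂ = n₁ tan θ_B = 1.000 × tan 63.05° = 1.967.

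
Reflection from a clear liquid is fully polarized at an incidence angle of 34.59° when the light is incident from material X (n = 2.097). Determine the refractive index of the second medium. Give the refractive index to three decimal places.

n ≈ 1.446

Brewster's law: tan θ_B = n₂/n₁ (light incident in material X, refracted into a clear liquid).
n₂ = n₁ tan θ_B = 2.097 × tan 34.59° = 1.446.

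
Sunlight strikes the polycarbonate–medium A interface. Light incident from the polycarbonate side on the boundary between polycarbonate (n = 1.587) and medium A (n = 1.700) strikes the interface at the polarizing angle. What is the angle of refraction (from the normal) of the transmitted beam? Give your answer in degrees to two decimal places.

θ_t ≈ 43.03°

tan θ_B = n₂/n₁ = 1.700/1.587 = 1.0712, so θ_B = 46.97°.
Since θ_B + θ_t = 90° at Brewster incidence, θ_t = 90° − 46.97° = 43.03°.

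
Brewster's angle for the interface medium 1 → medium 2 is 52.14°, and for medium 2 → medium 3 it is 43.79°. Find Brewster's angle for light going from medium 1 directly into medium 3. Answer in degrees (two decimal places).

Each Brewster angle gives a ratio: n₂/n₁ = tan 52.14° = 1.2864, n₃/n₂ = tan 43.79° = 0.9586.
Multiplying, n₃/n₁ = 1.2864 × 0.9586 = 1.2332, and θ_B(1→3) = arctan 1.2332 = 50.96°.

θ_B ≈ 50.96°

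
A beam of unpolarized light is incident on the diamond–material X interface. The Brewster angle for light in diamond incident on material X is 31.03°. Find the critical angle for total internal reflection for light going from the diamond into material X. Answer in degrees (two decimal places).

From Brewster, n₂/n₁ = tan θ_B = tan 31.03° = 0.6016.
Then sin θ_c = n₂/n₁ = 0.6016, so θ_c = arcsin 0.6016 = 36.98°.

θ_c ≈ 36.98°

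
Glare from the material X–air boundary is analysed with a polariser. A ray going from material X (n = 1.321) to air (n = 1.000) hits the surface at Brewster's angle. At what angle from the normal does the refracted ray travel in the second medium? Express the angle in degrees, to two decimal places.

θ_B = arctan(n₂/n₁) = arctan(1.000/1.321) = 37.13°.
The refracted ray is perpendicular to the reflected ray, so θ_t = 90° − θ_B = 52.87°.

θ_t ≈ 52.87°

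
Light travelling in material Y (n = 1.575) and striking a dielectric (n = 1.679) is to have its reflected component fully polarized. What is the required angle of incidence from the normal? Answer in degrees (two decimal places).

Brewster's condition: tan θ_B = n₂/n₁ = 1.679/1.575 = 1.0660.
So θ_B = arctan 1.0660 = 46.83°.

θ_B ≈ 46.83°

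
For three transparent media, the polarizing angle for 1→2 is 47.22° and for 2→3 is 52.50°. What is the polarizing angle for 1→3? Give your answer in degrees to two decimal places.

tan θ_B(1→2) = n₂/n₁ = tan 47.22° = 1.0807.
tan θ_B(2→3) = n₃/n₂ = tan 52.50° = 1.3032.
n₃/n₁ = 1.4083. Then tan θ_B(1→3) = n₃/n₁, so θ_B(1→3) = arctan(1.4083) = 54.62°.

θ_B ≈ 54.62°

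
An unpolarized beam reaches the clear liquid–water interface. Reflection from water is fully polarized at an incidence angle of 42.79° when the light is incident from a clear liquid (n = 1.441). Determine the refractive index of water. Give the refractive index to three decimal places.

n ≈ 1.334

Full polarization of the reflected beam means tan θ_B = n₂/n₁, where n₁ is the incident medium (a clear liquid).
n₂ = n₁ tan θ_B = 1.441 × tan 42.79° = 1.334.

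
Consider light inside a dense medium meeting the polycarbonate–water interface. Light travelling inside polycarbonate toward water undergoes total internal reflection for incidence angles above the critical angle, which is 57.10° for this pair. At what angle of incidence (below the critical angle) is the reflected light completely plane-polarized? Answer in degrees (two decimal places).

n₂/n₁ = sin θ_c = sin 57.10° = 0.8396.
tan θ_B equals the same ratio, so θ_B = arctan(0.8396) = 40.02°.

θ_B ≈ 40.02°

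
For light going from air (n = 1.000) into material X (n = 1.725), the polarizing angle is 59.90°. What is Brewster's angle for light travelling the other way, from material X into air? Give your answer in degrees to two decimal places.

The two Brewster angles are complementary: θ_B' = 90° − θ_B = 90° − 59.90° = 30.10°.

θ_B' ≈ 30.10°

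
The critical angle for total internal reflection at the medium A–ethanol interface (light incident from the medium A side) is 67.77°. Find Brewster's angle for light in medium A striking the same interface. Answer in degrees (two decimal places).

θ_B ≈ 42.79°

sin θ_c = n₂/n₁, so n₂/n₁ = sin 67.77° = 0.9257.
Brewster: tan θ_B = n₂/n₁ = 0.9257.
θ_B = arctan(0.9257) = 42.79°.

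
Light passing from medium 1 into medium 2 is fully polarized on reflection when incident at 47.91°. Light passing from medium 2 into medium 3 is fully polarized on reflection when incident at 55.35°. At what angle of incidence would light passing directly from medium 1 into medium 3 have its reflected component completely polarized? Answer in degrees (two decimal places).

θ_B ≈ 58.02°

Each Brewster angle gives a ratio: n₂/n₁ = tan 47.91° = 1.1071, n₃/n₂ = tan 55.35° = 1.4469.
So n₃/n₁ = (n₂/n₁)(n₃/n₂) = 1.1071 × 1.4469 = 1.6019.
θ_B(1→3) = arctan(1.6019) = 58.02°.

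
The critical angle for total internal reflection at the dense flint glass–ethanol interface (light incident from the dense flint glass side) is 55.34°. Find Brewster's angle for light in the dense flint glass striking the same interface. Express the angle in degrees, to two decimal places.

n₂/n₁ = sin θ_c = sin 55.34° = 0.8225.
tan θ_B equals the same ratio, so θ_B = arctan(0.8225) = 39.44°.

θ_B ≈ 39.44°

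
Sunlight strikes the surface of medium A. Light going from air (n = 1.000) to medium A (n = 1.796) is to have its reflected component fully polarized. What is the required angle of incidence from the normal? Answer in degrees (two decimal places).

θ_B ≈ 60.89°

Here n₂/n₁ = 1.796/1.000 = 1.7960, and Brewster's law gives tan θ_B = n₂/n₁.
θ_B = arctan(1.7960) = 60.89°.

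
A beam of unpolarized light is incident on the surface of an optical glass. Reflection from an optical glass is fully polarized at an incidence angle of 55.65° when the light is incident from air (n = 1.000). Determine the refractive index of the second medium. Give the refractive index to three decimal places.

Full polarization of the reflected beam means tan θ_B = n₂/n₁, where n₁ is the incident medium (air).
n₂ = n₁ tan θ_B = 1.000 × tan 55.65° = 1.463.

n ≈ 1.463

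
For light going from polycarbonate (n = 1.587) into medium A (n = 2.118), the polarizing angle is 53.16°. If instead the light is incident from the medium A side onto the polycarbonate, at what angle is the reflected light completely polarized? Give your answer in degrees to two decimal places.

θ_B' ≈ 36.84°

Reversing the direction swaps n₁ and n₂, so tan θ_B' = 1/tan θ_B and θ_B' = 90° − θ_B.
Hence θ_B' = 90° − 53.16° = 36.84°.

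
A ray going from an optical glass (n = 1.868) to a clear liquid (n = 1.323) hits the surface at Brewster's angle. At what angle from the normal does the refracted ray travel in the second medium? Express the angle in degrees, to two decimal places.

First find Brewster's angle: tan θ_B = 1.323/1.868 = 0.7082, giving θ_B = 35.31°.
Since θ_B + θ_t = 90° at Brewster incidence, θ_t = 90° − 35.31° = 54.69°.

θ_t ≈ 54.69°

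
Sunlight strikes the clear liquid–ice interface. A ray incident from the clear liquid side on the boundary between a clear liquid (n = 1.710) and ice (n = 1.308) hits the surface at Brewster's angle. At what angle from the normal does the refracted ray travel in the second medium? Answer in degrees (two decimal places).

θ_t ≈ 52.59°

θ_B = arctan(n₂/n₁) = arctan(1.308/1.710) = 37.41°.
At Brewster's angle the reflected and refracted rays are perpendicular, so θ_t = 90° − θ_B = 90° − 37.41° = 52.59°.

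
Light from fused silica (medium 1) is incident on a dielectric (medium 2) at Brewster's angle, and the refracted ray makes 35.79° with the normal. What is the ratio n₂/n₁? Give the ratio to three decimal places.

n₂/n₁ ≈ 1.387

At Brewster incidence θ_B = 90° − θ_t = 90° − 35.79° = 54.21°.
Then n₂/n₁ = tan θ_B = tan 54.21° = 1.387.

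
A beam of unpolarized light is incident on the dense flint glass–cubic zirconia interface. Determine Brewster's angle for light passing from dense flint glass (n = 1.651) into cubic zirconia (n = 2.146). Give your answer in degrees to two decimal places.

θ_B ≈ 52.43°

Brewster's condition: tan θ_B = n₂/n₁ = 2.146/1.651 = 1.2998.
So θ_B = arctan 1.2998 = 52.43°.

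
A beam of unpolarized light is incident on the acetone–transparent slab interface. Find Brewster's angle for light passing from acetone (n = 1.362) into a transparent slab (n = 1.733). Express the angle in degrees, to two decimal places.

Here n₂/n₁ = 1.733/1.362 = 1.2724, and Brewster's law gives tan θ_B = n₂/n₁. Taking the arctangent, θ_B = 51.84°.

θ_B ≈ 51.84°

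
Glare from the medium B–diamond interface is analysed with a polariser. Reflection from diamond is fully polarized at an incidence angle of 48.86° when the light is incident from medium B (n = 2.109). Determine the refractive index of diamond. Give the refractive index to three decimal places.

Brewster's law: tan θ_B = n₂/n₁ (light incident in medium B, refracted into diamond).
n₂ = n₁ tan θ_B = 2.109 × tan 48.86° = 2.414.

n ≈ 2.414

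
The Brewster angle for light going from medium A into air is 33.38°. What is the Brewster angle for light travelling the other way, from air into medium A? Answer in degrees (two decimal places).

tan θ_B' = n₁/n₂ = 1/tan θ_B, so θ_B' = 90° − θ_B.
θ_B' = 90° − 33.38° = 56.62°.

θ_B' ≈ 56.62°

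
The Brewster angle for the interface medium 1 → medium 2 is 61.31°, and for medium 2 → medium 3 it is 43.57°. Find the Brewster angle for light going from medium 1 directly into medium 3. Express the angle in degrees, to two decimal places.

θ_B ≈ 60.09°

n₂/n₁ = tan 61.31° = 1.8273 and n₃/n₂ = tan 43.57° = 0.9513.
n₃/n₁ = 1.7383. Then tan θ_B(1→3) = n₃/n₁, so θ_B(1→3) = arctan(1.7383) = 60.09°.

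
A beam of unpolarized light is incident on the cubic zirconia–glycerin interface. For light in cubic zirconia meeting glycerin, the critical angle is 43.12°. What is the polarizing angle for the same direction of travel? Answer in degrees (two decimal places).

sin θ_c = n₂/n₁, so n₂/n₁ = sin 43.12° = 0.6835.
Brewster: tan θ_B = n₂/n₁ = 0.6835.
θ_B = arctan(0.6835) = 34.35°.

θ_B ≈ 34.35°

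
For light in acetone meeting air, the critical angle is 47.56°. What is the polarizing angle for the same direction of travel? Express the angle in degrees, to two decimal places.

At the critical angle sin θ_c = n₂/n₁, giving n₂/n₁ = sin 47.56° = 0.7380.
Then tan θ_B = n₂/n₁ = 0.7380, so θ_B = arctan 0.7380 = 36.43°.

θ_B ≈ 36.43°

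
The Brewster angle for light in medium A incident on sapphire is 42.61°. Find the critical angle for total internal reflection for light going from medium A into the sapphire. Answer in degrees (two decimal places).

θ_c ≈ 66.91°

From Brewster, n₂/n₁ = tan θ_B = tan 42.61° = 0.9199.
Then sin θ_c = n₂/n₁ = 0.9199, so θ_c = arcsin 0.9199 = 66.91°.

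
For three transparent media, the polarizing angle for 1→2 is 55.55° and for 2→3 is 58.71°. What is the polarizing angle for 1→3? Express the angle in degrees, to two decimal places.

θ_B ≈ 67.37°

tan θ_B(1→2) = n₂/n₁ = tan 55.55° = 1.4577.
tan θ_B(2→3) = n₃/n₂ = tan 58.71° = 1.6454.
n₃/n₁ = 2.3985. Then tan θ_B(1→3) = n₃/n₁, so θ_B(1→3) = arctan(2.3985) = 67.37°.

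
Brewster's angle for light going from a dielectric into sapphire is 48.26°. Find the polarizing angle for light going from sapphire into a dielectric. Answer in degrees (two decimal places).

θ_B' ≈ 41.74°

tan θ_B' = n₁/n₂ = 1/tan θ_B, so θ_B' = 90° − θ_B.
θ_B' = 90° − 48.26° = 41.74°.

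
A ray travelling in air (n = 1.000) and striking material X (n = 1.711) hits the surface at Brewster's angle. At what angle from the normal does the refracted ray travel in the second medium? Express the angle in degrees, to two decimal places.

tan θ_B = n₂/n₁ = 1.711/1.000 = 1.7110, so θ_B = 59.70°.
At Brewster's angle the reflected and refracted rays are perpendicular, so θ_t = 90° − θ_B = 90° − 59.70° = 30.30°.

θ_t ≈ 30.30°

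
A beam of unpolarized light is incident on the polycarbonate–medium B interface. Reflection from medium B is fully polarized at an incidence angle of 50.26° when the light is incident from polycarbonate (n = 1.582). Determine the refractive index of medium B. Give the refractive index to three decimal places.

n ≈ 1.903

At the Brewster angle, tan θ_B = n₂/n₁ with n₁ on the incident side (polycarbonate) and n₂ on the transmitted side (medium B).
n₂ = n₁ tan θ_B = 1.582 × tan 50.26° = 1.903.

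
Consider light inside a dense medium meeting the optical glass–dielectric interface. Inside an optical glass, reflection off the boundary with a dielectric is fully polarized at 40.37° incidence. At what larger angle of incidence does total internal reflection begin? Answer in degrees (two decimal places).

tan θ_B = n₂/n₁ = tan 40.37° = 0.8502.
Total internal reflection: sin θ_c = n₂/n₁ = 0.8502.
θ_c = arcsin(0.8502) = 58.23°.

θ_c ≈ 58.23°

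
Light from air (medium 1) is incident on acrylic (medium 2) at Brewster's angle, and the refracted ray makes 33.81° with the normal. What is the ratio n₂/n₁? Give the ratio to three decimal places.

n₂/n₁ ≈ 1.493

At Brewster incidence θ_B = 90° − θ_t = 90° − 33.81° = 56.19°.
tan θ_B = n₂/n₁, so n₂/n₁ = tan 56.19° = 1.493.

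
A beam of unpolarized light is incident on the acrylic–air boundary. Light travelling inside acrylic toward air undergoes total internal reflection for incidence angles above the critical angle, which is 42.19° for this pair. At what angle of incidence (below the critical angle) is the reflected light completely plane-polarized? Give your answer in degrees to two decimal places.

θ_B ≈ 33.88°

n₂/n₁ = sin θ_c = sin 42.19° = 0.6716.
tan θ_B equals the same ratio, so θ_B = arctan(0.6716) = 33.88°.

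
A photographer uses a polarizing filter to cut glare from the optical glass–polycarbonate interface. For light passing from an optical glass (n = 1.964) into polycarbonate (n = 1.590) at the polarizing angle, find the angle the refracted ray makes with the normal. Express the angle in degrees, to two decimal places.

θ_t ≈ 51.01°

θ_B = arctan(n₂/n₁) = arctan(1.590/1.964) = 38.99°.
Since θ_B + θ_t = 90° at Brewster incidence, θ_t = 90° − 38.99° = 51.01°.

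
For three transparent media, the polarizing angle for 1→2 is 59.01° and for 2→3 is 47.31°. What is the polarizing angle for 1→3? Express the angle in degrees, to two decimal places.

Each Brewster angle gives a ratio: n₂/n₁ = tan 59.01° = 1.6649, n₃/n₂ = tan 47.31° = 1.0841.
Multiplying, n₃/n₁ = 1.6649 × 1.0841 = 1.8049, and θ_B(1→3) = arctan 1.8049 = 61.01°.

θ_B ≈ 61.01°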